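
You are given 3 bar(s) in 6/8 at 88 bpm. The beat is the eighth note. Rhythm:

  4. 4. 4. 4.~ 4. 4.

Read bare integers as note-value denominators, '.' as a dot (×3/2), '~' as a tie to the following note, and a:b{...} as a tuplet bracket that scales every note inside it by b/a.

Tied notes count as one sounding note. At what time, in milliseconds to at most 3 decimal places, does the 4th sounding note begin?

1. 0.0ms @ 0 + 2045.455ms (3)
2. 2045.455ms @ 3 + 2045.455ms (3)
3. 4090.909ms @ 6 + 2045.455ms (3)
4. 6136.364ms @ 9 + 4090.909ms (6)
5. 10227.273ms @ 15 + 2045.455ms (3)

note 4 onset = 9b = 6136.364ms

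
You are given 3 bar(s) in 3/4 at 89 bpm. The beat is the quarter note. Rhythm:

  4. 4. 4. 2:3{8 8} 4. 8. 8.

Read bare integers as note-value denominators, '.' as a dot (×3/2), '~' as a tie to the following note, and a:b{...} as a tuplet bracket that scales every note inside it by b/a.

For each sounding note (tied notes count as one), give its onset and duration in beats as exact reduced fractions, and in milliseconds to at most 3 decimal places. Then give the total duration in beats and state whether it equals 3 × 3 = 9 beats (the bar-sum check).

1) 0.0ms=0b +1011.236ms=3/2b
2) 1011.236ms=3/2b +1011.236ms=3/2b
3) 2022.472ms=3b +1011.236ms=3/2b
4) 3033.708ms=9/2b +505.618ms=3/4b
5) 3539.326ms=21/4b +505.618ms=3/4b
6) 4044.944ms=6b +1011.236ms=3/2b
7) 5056.18ms=15/2b +505.618ms=3/4b
8) 5561.798ms=33/4b +505.618ms=3/4b
Σ=9b of 9 (89bpm 3/4) — PASS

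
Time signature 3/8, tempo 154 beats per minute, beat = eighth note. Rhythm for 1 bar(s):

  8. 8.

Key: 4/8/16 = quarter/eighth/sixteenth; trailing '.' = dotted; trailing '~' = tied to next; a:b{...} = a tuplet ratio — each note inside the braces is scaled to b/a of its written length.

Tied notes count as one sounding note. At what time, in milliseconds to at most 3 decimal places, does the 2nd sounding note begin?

note 2 onset = 3/2b = 584.416ms

1. 0.0ms @ 0 + 584.416ms (3/2)
2. 584.416ms @ 3/2 + 584.416ms (3/2)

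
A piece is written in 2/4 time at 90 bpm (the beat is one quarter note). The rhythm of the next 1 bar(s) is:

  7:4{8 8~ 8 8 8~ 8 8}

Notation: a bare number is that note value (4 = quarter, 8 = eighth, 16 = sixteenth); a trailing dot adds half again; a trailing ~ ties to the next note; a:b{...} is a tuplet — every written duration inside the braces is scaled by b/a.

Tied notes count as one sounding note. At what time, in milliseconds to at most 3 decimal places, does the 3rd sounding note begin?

note 3 onset = 6/7b = 571.429ms

1. 0.0ms @ 0 + 190.476ms (2/7)
2. 190.476ms @ 2/7 + 380.952ms (4/7)
3. 571.429ms @ 6/7 + 190.476ms (2/7)
4. 761.905ms @ 8/7 + 380.952ms (4/7)
5. 1142.857ms @ 12/7 + 190.476ms (2/7)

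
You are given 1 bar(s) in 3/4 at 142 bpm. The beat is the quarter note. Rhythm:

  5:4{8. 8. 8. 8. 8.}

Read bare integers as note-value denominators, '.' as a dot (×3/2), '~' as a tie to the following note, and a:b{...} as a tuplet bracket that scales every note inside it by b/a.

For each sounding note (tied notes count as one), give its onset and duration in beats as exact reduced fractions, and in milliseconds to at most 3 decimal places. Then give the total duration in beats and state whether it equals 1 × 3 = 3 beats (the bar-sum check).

1) 0.0ms=0b +253.521ms=3/5b
2) 253.521ms=3/5b +253.521ms=3/5b
3) 507.042ms=6/5b +253.521ms=3/5b
4) 760.563ms=9/5b +253.521ms=3/5b
5) 1014.085ms=12/5b +253.521ms=3/5b
Σ=3b of 3 (142bpm 3/4) — PASS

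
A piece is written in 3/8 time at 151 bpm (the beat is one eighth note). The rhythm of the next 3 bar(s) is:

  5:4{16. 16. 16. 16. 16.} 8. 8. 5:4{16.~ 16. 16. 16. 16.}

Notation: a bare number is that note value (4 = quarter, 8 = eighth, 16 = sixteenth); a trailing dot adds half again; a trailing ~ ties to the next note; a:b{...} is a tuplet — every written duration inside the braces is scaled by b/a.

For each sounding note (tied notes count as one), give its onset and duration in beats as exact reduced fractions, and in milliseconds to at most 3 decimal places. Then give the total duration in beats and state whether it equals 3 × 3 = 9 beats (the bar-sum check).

1) 0.0ms=0b +238.411ms=3/5b
2) 238.411ms=3/5b +238.411ms=3/5b
3) 476.821ms=6/5b +238.411ms=3/5b
4) 715.232ms=9/5b +238.411ms=3/5b
5) 953.642ms=12/5b +238.411ms=3/5b
6) 1192.053ms=3b +596.026ms=3/2b
7) 1788.079ms=9/2b +596.026ms=3/2b
8) 2384.106ms=6b +476.821ms=6/5b
9) 2860.927ms=36/5b +238.411ms=3/5b
10) 3099.338ms=39/5b +238.411ms=3/5b
11) 3337.748ms=42/5b +238.411ms=3/5b
Σ=9b of 9 (151bpm 3/8) — PASS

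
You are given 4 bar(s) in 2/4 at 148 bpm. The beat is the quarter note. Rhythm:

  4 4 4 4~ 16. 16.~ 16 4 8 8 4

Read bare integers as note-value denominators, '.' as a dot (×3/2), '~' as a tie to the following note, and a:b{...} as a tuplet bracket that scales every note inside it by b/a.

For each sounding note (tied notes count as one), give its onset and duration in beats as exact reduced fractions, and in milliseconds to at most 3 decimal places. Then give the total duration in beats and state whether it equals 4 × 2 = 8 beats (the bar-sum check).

1) 0.0ms=0b +405.405ms=1b
2) 405.405ms=1b +405.405ms=1b
3) 810.811ms=2b +405.405ms=1b
4) 1216.216ms=3b +557.432ms=11/8b
5) 1773.649ms=35/8b +253.378ms=5/8b
6) 2027.027ms=5b +405.405ms=1b
7) 2432.432ms=6b +202.703ms=1/2b
8) 2635.135ms=13/2b +202.703ms=1/2b
9) 2837.838ms=7b +405.405ms=1b
Σ=8b of 8 (148bpm 2/4) — PASS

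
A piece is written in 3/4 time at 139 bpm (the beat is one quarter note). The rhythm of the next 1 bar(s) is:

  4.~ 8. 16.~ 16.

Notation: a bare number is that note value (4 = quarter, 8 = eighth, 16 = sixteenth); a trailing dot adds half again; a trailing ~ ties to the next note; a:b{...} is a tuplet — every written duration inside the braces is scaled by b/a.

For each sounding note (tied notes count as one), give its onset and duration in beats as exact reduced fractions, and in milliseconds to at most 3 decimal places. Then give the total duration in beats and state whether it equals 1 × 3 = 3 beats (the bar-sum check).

1) 0.0ms=0b +971.223ms=9/4b
2) 971.223ms=9/4b +323.741ms=3/4b
Σ=3b of 3 (139bpm 3/4) — PASS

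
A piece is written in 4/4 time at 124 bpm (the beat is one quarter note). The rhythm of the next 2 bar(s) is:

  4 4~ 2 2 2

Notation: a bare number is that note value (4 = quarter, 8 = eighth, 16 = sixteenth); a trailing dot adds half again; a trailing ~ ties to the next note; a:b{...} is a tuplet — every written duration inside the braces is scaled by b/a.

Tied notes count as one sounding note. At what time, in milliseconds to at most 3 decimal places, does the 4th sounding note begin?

note 4 onset = 6b = 2903.226ms

1. 0.0ms @ 0 + 483.871ms (1)
2. 483.871ms @ 1 + 1451.613ms (3)
3. 1935.484ms @ 4 + 967.742ms (2)
4. 2903.226ms @ 6 + 967.742ms (2)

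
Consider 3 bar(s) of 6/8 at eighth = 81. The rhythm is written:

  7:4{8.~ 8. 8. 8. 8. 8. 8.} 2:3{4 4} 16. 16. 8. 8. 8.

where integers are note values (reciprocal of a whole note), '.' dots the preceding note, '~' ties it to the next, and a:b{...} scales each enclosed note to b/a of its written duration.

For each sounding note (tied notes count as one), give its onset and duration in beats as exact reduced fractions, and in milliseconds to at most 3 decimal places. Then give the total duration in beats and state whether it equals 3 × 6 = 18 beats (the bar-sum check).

1) 0.0ms=0b +1269.841ms=12/7b
2) 1269.841ms=12/7b +634.921ms=6/7b
3) 1904.762ms=18/7b +634.921ms=6/7b
4) 2539.683ms=24/7b +634.921ms=6/7b
5) 3174.603ms=30/7b +634.921ms=6/7b
6) 3809.524ms=36/7b +634.921ms=6/7b
7) 4444.444ms=6b +2222.222ms=3b
8) 6666.667ms=9b +2222.222ms=3b
9) 8888.889ms=12b +555.556ms=3/4b
10) 9444.444ms=51/4b +555.556ms=3/4b
11) 10000.0ms=27/2b +1111.111ms=3/2b
12) 11111.111ms=15b +1111.111ms=3/2b
13) 12222.222ms=33/2b +1111.111ms=3/2b
Σ=18b of 18 (81bpm 6/8) — PASS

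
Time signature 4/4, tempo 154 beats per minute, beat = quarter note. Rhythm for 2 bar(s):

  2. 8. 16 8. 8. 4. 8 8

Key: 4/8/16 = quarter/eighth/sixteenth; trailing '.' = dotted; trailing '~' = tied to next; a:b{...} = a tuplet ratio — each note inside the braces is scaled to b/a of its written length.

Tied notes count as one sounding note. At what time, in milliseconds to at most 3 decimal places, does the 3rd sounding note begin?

1. 0.0ms @ 0 + 1168.831ms (3)
2. 1168.831ms @ 3 + 292.208ms (3/4)
3. 1461.039ms @ 15/4 + 97.403ms (1/4)
4. 1558.442ms @ 4 + 292.208ms (3/4)
5. 1850.649ms @ 19/4 + 292.208ms (3/4)
6. 2142.857ms @ 11/2 + 584.416ms (3/2)
7. 2727.273ms @ 7 + 194.805ms (1/2)
8. 2922.078ms @ 15/2 + 194.805ms (1/2)

note 3 onset = 15/4b = 1461.039ms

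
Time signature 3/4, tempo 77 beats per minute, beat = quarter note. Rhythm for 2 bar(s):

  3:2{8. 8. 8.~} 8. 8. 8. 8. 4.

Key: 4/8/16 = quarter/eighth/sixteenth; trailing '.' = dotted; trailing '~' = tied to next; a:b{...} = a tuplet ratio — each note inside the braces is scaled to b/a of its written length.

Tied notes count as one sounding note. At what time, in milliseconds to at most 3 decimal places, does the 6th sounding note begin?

1. 0.0ms @ 0 + 389.61ms (1/2)
2. 389.61ms @ 1/2 + 389.61ms (1/2)
3. 779.221ms @ 1 + 974.026ms (5/4)
4. 1753.247ms @ 9/4 + 584.416ms (3/4)
5. 2337.662ms @ 3 + 584.416ms (3/4)
6. 2922.078ms @ 15/4 + 584.416ms (3/4)
7. 3506.494ms @ 9/2 + 1168.831ms (3/2)

note 6 onset = 15/4b = 2922.078ms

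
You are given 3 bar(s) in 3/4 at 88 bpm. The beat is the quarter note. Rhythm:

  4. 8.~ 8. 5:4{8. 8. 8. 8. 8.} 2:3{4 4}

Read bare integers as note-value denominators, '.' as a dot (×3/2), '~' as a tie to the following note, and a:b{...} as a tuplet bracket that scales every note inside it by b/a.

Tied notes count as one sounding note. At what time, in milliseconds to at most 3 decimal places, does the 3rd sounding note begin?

1. 0.0ms @ 0 + 1022.727ms (3/2)
2. 1022.727ms @ 3/2 + 1022.727ms (3/2)
3. 2045.455ms @ 3 + 409.091ms (3/5)
4. 2454.545ms @ 18/5 + 409.091ms (3/5)
5. 2863.636ms @ 21/5 + 409.091ms (3/5)
6. 3272.727ms @ 24/5 + 409.091ms (3/5)
7. 3681.818ms @ 27/5 + 409.091ms (3/5)
8. 4090.909ms @ 6 + 1022.727ms (3/2)
9. 5113.636ms @ 15/2 + 1022.727ms (3/2)

note 3 onset = 3b = 2045.455ms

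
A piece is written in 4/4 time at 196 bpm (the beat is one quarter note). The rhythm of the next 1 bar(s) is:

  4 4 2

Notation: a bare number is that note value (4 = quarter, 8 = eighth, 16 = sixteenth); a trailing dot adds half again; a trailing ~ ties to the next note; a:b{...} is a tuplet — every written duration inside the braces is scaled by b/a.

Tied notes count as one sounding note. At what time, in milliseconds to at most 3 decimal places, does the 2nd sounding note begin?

note 2 onset = 1b = 306.122ms

1. 0.0ms @ 0 + 306.122ms (1)
2. 306.122ms @ 1 + 306.122ms (1)
3. 612.245ms @ 2 + 612.245ms (2)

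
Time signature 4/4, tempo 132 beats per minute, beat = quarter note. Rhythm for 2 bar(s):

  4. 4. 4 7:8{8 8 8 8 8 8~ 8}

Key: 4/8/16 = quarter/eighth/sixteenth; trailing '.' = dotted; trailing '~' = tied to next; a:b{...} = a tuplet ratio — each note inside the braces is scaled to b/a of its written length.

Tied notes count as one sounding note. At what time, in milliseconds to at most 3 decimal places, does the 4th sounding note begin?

note 4 onset = 4b = 1818.182ms

1. 0.0ms @ 0 + 681.818ms (3/2)
2. 681.818ms @ 3/2 + 681.818ms (3/2)
3. 1363.636ms @ 3 + 454.545ms (1)
4. 1818.182ms @ 4 + 259.74ms (4/7)
5. 2077.922ms @ 32/7 + 259.74ms (4/7)
6. 2337.662ms @ 36/7 + 259.74ms (4/7)
7. 2597.403ms @ 40/7 + 259.74ms (4/7)
8. 2857.143ms @ 44/7 + 259.74ms (4/7)
9. 3116.883ms @ 48/7 + 519.481ms (8/7)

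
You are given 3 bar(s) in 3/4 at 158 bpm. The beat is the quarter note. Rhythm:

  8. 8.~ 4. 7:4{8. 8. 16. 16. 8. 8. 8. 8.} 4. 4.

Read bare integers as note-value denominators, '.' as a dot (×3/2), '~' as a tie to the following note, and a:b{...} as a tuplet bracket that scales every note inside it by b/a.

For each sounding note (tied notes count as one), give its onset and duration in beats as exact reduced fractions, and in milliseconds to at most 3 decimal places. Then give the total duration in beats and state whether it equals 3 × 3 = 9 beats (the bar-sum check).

1) 0.0ms=0b +284.81ms=3/4b
2) 284.81ms=3/4b +854.43ms=9/4b
3) 1139.241ms=3b +162.749ms=3/7b
4) 1301.989ms=24/7b +162.749ms=3/7b
5) 1464.738ms=27/7b +81.374ms=3/14b
6) 1546.112ms=57/14b +81.374ms=3/14b
7) 1627.486ms=30/7b +162.749ms=3/7b
8) 1790.235ms=33/7b +162.749ms=3/7b
9) 1952.984ms=36/7b +162.749ms=3/7b
10) 2115.732ms=39/7b +162.749ms=3/7b
11) 2278.481ms=6b +569.62ms=3/2b
12) 2848.101ms=15/2b +569.62ms=3/2b
Σ=9b of 9 (158bpm 3/4) — PASS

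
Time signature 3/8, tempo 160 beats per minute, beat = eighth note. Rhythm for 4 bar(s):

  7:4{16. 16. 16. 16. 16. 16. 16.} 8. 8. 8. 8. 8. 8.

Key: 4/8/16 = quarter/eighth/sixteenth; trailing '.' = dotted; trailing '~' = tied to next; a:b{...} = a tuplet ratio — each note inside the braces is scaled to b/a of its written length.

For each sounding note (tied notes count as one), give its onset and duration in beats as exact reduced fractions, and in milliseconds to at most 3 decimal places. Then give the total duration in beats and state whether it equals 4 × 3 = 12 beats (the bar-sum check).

1) 0.0ms=0b +160.714ms=3/7b
2) 160.714ms=3/7b +160.714ms=3/7b
3) 321.429ms=6/7b +160.714ms=3/7b
4) 482.143ms=9/7b +160.714ms=3/7b
5) 642.857ms=12/7b +160.714ms=3/7b
6) 803.571ms=15/7b +160.714ms=3/7b
7) 964.286ms=18/7b +160.714ms=3/7b
8) 1125.0ms=3b +562.5ms=3/2b
9) 1687.5ms=9/2b +562.5ms=3/2b
10) 2250.0ms=6b +562.5ms=3/2b
11) 2812.5ms=15/2b +562.5ms=3/2b
12) 3375.0ms=9b +562.5ms=3/2b
13) 3937.5ms=21/2b +562.5ms=3/2b
Σ=12b of 12 (160bpm 3/8) — PASS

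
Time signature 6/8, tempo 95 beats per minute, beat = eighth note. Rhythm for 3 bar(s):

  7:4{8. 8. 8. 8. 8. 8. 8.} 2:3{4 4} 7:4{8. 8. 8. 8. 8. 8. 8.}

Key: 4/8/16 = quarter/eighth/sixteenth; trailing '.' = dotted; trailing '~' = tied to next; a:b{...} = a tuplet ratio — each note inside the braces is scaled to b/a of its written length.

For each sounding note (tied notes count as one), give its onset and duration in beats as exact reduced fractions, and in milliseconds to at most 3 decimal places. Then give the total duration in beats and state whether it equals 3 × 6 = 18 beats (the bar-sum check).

1) 0.0ms=0b +541.353ms=6/7b
2) 541.353ms=6/7b +541.353ms=6/7b
3) 1082.707ms=12/7b +541.353ms=6/7b
4) 1624.06ms=18/7b +541.353ms=6/7b
5) 2165.414ms=24/7b +541.353ms=6/7b
6) 2706.767ms=30/7b +541.353ms=6/7b
7) 3248.12ms=36/7b +541.353ms=6/7b
8) 3789.474ms=6b +1894.737ms=3b
9) 5684.211ms=9b +1894.737ms=3b
10) 7578.947ms=12b +541.353ms=6/7b
11) 8120.301ms=90/7b +541.353ms=6/7b
12) 8661.654ms=96/7b +541.353ms=6/7b
13) 9203.008ms=102/7b +541.353ms=6/7b
14) 9744.361ms=108/7b +541.353ms=6/7b
15) 10285.714ms=114/7b +541.353ms=6/7b
16) 10827.068ms=120/7b +541.353ms=6/7b
Σ=18b of 18 (95bpm 6/8) — PASS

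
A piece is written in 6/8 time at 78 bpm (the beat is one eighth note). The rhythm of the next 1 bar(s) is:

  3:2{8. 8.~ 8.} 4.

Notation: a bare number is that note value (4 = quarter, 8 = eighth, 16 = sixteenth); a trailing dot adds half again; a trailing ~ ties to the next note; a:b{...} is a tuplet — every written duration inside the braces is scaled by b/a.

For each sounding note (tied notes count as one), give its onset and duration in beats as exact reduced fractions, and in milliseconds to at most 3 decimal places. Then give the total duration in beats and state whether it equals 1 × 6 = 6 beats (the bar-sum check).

1) 0.0ms=0b +769.231ms=1b
2) 769.231ms=1b +1538.462ms=2b
3) 2307.692ms=3b +2307.692ms=3b
Σ=6b of 6 (78bpm 6/8) — PASS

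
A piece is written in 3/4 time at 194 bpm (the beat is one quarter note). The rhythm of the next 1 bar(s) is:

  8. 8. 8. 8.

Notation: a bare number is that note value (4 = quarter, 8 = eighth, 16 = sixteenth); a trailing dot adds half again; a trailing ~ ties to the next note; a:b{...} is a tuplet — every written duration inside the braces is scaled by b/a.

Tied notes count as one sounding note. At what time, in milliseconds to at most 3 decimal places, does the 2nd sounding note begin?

note 2 onset = 3/4b = 231.959ms

1. 0.0ms @ 0 + 231.959ms (3/4)
2. 231.959ms @ 3/4 + 231.959ms (3/4)
3. 463.918ms @ 3/2 + 231.959ms (3/4)
4. 695.876ms @ 9/4 + 231.959ms (3/4)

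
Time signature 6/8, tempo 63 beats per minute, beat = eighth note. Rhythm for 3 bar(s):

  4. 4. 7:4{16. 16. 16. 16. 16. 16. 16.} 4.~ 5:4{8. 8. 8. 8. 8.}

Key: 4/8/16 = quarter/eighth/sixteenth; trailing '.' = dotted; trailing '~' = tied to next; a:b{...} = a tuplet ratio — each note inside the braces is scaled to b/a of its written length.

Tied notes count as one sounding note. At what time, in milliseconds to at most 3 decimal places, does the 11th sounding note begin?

1. 0.0ms @ 0 + 2857.143ms (3)
2. 2857.143ms @ 3 + 2857.143ms (3)
3. 5714.286ms @ 6 + 408.163ms (3/7)
4. 6122.449ms @ 45/7 + 408.163ms (3/7)
5. 6530.612ms @ 48/7 + 408.163ms (3/7)
6. 6938.776ms @ 51/7 + 408.163ms (3/7)
7. 7346.939ms @ 54/7 + 408.163ms (3/7)
8. 7755.102ms @ 57/7 + 408.163ms (3/7)
9. 8163.265ms @ 60/7 + 408.163ms (3/7)
10. 8571.429ms @ 9 + 4000.0ms (21/5)
11. 12571.429ms @ 66/5 + 1142.857ms (6/5)
12. 13714.286ms @ 72/5 + 1142.857ms (6/5)
13. 14857.143ms @ 78/5 + 1142.857ms (6/5)
14. 16000.0ms @ 84/5 + 1142.857ms (6/5)

note 11 onset = 66/5b = 12571.429ms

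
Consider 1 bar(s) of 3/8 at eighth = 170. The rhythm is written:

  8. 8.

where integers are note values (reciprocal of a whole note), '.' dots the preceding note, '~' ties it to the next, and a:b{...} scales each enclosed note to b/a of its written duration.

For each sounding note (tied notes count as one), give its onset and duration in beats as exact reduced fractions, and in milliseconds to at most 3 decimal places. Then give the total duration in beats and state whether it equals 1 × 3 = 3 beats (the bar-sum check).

1) 0.0ms=0b +529.412ms=3/2b
2) 529.412ms=3/2b +529.412ms=3/2b
Σ=3b of 3 (170bpm 3/8) — PASS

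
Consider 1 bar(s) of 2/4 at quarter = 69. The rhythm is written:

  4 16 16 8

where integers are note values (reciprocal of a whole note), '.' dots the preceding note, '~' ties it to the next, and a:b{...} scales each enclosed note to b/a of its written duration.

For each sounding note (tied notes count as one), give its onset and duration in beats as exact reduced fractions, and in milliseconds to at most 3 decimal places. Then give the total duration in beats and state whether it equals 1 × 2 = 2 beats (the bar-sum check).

1) 0.0ms=0b +869.565ms=1b
2) 869.565ms=1b +217.391ms=1/4b
3) 1086.957ms=5/4b +217.391ms=1/4b
4) 1304.348ms=3/2b +434.783ms=1/2b
Σ=2b of 2 (69bpm 2/4) — PASS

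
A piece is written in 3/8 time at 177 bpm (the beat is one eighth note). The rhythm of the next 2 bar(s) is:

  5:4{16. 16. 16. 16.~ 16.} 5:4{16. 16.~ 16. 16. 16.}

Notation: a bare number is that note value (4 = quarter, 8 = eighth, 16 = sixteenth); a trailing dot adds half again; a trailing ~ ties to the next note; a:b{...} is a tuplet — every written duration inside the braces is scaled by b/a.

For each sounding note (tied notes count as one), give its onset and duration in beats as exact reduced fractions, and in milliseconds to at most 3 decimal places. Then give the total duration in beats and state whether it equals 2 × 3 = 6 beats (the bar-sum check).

1) 0.0ms=0b +203.39ms=3/5b
2) 203.39ms=3/5b +203.39ms=3/5b
3) 406.78ms=6/5b +203.39ms=3/5b
4) 610.169ms=9/5b +406.78ms=6/5b
5) 1016.949ms=3b +203.39ms=3/5b
6) 1220.339ms=18/5b +406.78ms=6/5b
7) 1627.119ms=24/5b +203.39ms=3/5b
8) 1830.508ms=27/5b +203.39ms=3/5b
Σ=6b of 6 (177bpm 3/8) — PASS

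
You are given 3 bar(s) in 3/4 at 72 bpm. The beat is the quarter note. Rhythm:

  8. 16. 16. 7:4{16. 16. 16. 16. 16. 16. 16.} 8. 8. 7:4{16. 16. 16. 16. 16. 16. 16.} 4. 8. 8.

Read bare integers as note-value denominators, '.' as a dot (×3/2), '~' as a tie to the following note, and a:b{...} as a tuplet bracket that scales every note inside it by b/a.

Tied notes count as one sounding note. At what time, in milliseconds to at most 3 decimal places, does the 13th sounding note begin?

1. 0.0ms @ 0 + 625.0ms (3/4)
2. 625.0ms @ 3/4 + 312.5ms (3/8)
3. 937.5ms @ 9/8 + 312.5ms (3/8)
4. 1250.0ms @ 3/2 + 178.571ms (3/14)
5. 1428.571ms @ 12/7 + 178.571ms (3/14)
6. 1607.143ms @ 27/14 + 178.571ms (3/14)
7. 1785.714ms @ 15/7 + 178.571ms (3/14)
8. 1964.286ms @ 33/14 + 178.571ms (3/14)
9. 2142.857ms @ 18/7 + 178.571ms (3/14)
10. 2321.429ms @ 39/14 + 178.571ms (3/14)
11. 2500.0ms @ 3 + 625.0ms (3/4)
12. 3125.0ms @ 15/4 + 625.0ms (3/4)
13. 3750.0ms @ 9/2 + 178.571ms (3/14)
14. 3928.571ms @ 33/7 + 178.571ms (3/14)
15. 4107.143ms @ 69/14 + 178.571ms (3/14)
16. 4285.714ms @ 36/7 + 178.571ms (3/14)
17. 4464.286ms @ 75/14 + 178.571ms (3/14)
18. 4642.857ms @ 39/7 + 178.571ms (3/14)
19. 4821.429ms @ 81/14 + 178.571ms (3/14)
20. 5000.0ms @ 6 + 1250.0ms (3/2)
21. 6250.0ms @ 15/2 + 625.0ms (3/4)
22. 6875.0ms @ 33/4 + 625.0ms (3/4)

note 13 onset = 9/2b = 3750.0ms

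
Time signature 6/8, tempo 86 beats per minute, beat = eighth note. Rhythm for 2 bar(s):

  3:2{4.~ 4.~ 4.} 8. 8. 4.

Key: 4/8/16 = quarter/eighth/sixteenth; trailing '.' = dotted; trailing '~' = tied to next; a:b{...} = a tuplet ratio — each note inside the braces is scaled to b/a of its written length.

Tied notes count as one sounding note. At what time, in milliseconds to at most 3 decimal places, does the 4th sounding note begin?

1. 0.0ms @ 0 + 4186.047ms (6)
2. 4186.047ms @ 6 + 1046.512ms (3/2)
3. 5232.558ms @ 15/2 + 1046.512ms (3/2)
4. 6279.07ms @ 9 + 2093.023ms (3)

note 4 onset = 9b = 6279.07ms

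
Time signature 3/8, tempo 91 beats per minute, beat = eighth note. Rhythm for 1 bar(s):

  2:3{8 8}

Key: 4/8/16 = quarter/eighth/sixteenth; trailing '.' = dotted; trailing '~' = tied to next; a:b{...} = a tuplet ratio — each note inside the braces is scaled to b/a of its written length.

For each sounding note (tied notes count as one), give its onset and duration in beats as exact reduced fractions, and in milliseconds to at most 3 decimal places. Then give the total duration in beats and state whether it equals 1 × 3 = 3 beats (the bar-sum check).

1) 0.0ms=0b +989.011ms=3/2b
2) 989.011ms=3/2b +989.011ms=3/2b
Σ=3b of 3 (91bpm 3/8) — PASS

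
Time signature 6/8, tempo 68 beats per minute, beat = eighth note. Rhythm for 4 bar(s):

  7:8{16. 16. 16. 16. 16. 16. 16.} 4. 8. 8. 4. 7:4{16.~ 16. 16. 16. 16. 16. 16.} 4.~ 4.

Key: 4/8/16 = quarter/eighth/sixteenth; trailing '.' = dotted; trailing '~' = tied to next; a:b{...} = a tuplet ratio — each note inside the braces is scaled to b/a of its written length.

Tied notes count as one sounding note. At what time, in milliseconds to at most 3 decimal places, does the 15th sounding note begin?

1. 0.0ms @ 0 + 756.303ms (6/7)
2. 756.303ms @ 6/7 + 756.303ms (6/7)
3. 1512.605ms @ 12/7 + 756.303ms (6/7)
4. 2268.908ms @ 18/7 + 756.303ms (6/7)
5. 3025.21ms @ 24/7 + 756.303ms (6/7)
6. 3781.513ms @ 30/7 + 756.303ms (6/7)
7. 4537.815ms @ 36/7 + 756.303ms (6/7)
8. 5294.118ms @ 6 + 2647.059ms (3)
9. 7941.176ms @ 9 + 1323.529ms (3/2)
10. 9264.706ms @ 21/2 + 1323.529ms (3/2)
11. 10588.235ms @ 12 + 2647.059ms (3)
12. 13235.294ms @ 15 + 756.303ms (6/7)
13. 13991.597ms @ 111/7 + 378.151ms (3/7)
14. 14369.748ms @ 114/7 + 378.151ms (3/7)
15. 14747.899ms @ 117/7 + 378.151ms (3/7)
16. 15126.05ms @ 120/7 + 378.151ms (3/7)
17. 15504.202ms @ 123/7 + 378.151ms (3/7)
18. 15882.353ms @ 18 + 5294.118ms (6)

note 15 onset = 117/7b = 14747.899ms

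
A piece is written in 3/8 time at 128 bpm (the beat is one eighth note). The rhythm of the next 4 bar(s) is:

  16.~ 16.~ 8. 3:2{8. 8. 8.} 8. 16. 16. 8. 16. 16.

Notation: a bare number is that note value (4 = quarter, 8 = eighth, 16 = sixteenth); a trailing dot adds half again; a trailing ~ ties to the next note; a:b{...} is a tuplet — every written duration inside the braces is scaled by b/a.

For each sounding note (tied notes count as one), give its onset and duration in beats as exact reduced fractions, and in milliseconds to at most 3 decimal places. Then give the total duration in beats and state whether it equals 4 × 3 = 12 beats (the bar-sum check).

1) 0.0ms=0b +1406.25ms=3b
2) 1406.25ms=3b +468.75ms=1b
3) 1875.0ms=4b +468.75ms=1b
4) 2343.75ms=5b +468.75ms=1b
5) 2812.5ms=6b +703.125ms=3/2b
6) 3515.625ms=15/2b +351.562ms=3/4b
7) 3867.188ms=33/4b +351.562ms=3/4b
8) 4218.75ms=9b +703.125ms=3/2b
9) 4921.875ms=21/2b +351.562ms=3/4b
10) 5273.438ms=45/4b +351.562ms=3/4b
Σ=12b of 12 (128bpm 3/8) — PASS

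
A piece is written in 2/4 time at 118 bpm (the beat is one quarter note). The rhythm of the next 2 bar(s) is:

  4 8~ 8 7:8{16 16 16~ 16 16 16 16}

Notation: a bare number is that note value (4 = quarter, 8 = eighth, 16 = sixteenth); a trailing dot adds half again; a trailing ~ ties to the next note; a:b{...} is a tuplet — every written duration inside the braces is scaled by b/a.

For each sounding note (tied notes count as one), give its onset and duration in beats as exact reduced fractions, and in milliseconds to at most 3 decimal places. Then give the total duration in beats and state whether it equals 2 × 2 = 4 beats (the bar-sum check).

1) 0.0ms=0b +508.475ms=1b
2) 508.475ms=1b +508.475ms=1b
3) 1016.949ms=2b +145.278ms=2/7b
4) 1162.228ms=16/7b +145.278ms=2/7b
5) 1307.506ms=18/7b +290.557ms=4/7b
6) 1598.063ms=22/7b +145.278ms=2/7b
7) 1743.341ms=24/7b +145.278ms=2/7b
8) 1888.62ms=26/7b +145.278ms=2/7b
Σ=4b of 4 (118bpm 2/4) — PASS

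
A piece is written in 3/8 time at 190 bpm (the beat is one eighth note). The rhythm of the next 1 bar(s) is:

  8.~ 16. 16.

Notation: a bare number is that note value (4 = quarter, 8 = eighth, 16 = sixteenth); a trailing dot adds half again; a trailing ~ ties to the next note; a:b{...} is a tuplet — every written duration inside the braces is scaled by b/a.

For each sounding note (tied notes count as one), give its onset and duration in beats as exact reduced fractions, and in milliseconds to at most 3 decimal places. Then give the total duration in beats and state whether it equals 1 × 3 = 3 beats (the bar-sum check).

1) 0.0ms=0b +710.526ms=9/4b
2) 710.526ms=9/4b +236.842ms=3/4b
Σ=3b of 3 (190bpm 3/8) — PASS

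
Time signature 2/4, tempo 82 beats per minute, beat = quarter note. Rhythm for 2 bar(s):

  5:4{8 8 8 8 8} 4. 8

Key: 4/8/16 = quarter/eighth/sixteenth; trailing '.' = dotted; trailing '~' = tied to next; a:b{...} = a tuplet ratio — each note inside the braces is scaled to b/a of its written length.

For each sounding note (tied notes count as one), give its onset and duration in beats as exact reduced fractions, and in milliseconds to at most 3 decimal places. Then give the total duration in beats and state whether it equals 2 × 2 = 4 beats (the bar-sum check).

1) 0.0ms=0b +292.683ms=2/5b
2) 292.683ms=2/5b +292.683ms=2/5b
3) 585.366ms=4/5b +292.683ms=2/5b
4) 878.049ms=6/5b +292.683ms=2/5b
5) 1170.732ms=8/5b +292.683ms=2/5b
6) 1463.415ms=2b +1097.561ms=3/2b
7) 2560.976ms=7/2b +365.854ms=1/2b
Σ=4b of 4 (82bpm 2/4) — PASS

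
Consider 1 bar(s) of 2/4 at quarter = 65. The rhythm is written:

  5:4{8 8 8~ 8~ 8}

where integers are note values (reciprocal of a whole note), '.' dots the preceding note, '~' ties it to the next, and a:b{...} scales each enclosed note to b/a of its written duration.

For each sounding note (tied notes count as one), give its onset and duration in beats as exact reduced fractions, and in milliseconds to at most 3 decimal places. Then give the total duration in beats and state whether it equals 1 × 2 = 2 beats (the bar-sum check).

1) 0.0ms=0b +369.231ms=2/5b
2) 369.231ms=2/5b +369.231ms=2/5b
3) 738.462ms=4/5b +1107.692ms=6/5b
Σ=2b of 2 (65bpm 2/4) — PASS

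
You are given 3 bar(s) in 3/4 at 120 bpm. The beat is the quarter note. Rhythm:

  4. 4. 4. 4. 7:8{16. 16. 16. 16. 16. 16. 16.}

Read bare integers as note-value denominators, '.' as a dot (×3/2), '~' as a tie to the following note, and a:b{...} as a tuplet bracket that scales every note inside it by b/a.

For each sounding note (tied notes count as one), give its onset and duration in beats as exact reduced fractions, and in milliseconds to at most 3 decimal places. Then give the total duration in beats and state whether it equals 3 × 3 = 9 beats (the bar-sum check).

1) 0.0ms=0b +750.0ms=3/2b
2) 750.0ms=3/2b +750.0ms=3/2b
3) 1500.0ms=3b +750.0ms=3/2b
4) 2250.0ms=9/2b +750.0ms=3/2b
5) 3000.0ms=6b +214.286ms=3/7b
6) 3214.286ms=45/7b +214.286ms=3/7b
7) 3428.571ms=48/7b +214.286ms=3/7b
8) 3642.857ms=51/7b +214.286ms=3/7b
9) 3857.143ms=54/7b +214.286ms=3/7b
10) 4071.429ms=57/7b +214.286ms=3/7b
11) 4285.714ms=60/7b +214.286ms=3/7b
Σ=9b of 9 (120bpm 3/4) — PASS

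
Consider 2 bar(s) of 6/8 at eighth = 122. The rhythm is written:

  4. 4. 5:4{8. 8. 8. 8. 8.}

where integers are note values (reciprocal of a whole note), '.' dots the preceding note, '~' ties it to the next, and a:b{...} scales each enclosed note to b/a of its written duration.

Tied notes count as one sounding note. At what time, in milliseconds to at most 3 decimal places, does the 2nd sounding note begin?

1. 0.0ms @ 0 + 1475.41ms (3)
2. 1475.41ms @ 3 + 1475.41ms (3)
3. 2950.82ms @ 6 + 590.164ms (6/5)
4. 3540.984ms @ 36/5 + 590.164ms (6/5)
5. 4131.148ms @ 42/5 + 590.164ms (6/5)
6. 4721.311ms @ 48/5 + 590.164ms (6/5)
7. 5311.475ms @ 54/5 + 590.164ms (6/5)

note 2 onset = 3b = 1475.41ms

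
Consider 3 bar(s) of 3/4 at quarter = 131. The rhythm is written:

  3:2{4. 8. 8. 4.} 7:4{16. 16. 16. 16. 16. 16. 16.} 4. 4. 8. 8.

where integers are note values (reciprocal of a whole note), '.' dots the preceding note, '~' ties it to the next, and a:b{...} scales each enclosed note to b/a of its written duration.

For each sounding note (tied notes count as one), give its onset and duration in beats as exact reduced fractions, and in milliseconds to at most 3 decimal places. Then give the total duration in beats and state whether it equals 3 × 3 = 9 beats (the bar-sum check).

1) 0.0ms=0b +458.015ms=1b
2) 458.015ms=1b +229.008ms=1/2b
3) 687.023ms=3/2b +229.008ms=1/2b
4) 916.031ms=2b +458.015ms=1b
5) 1374.046ms=3b +98.146ms=3/14b
6) 1472.192ms=45/14b +98.146ms=3/14b
7) 1570.338ms=24/7b +98.146ms=3/14b
8) 1668.484ms=51/14b +98.146ms=3/14b
9) 1766.63ms=27/7b +98.146ms=3/14b
10) 1864.776ms=57/14b +98.146ms=3/14b
11) 1962.923ms=30/7b +98.146ms=3/14b
12) 2061.069ms=9/2b +687.023ms=3/2b
13) 2748.092ms=6b +687.023ms=3/2b
14) 3435.115ms=15/2b +343.511ms=3/4b
15) 3778.626ms=33/4b +343.511ms=3/4b
Σ=9b of 9 (131bpm 3/4) — PASS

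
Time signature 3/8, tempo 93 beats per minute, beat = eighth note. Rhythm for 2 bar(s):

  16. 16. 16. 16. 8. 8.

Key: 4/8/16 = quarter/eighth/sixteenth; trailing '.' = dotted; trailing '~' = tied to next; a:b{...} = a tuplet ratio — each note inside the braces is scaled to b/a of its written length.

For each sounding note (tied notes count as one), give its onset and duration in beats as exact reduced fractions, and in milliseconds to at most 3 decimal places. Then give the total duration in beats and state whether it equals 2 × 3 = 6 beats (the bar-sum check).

1) 0.0ms=0b +483.871ms=3/4b
2) 483.871ms=3/4b +483.871ms=3/4b
3) 967.742ms=3/2b +483.871ms=3/4b
4) 1451.613ms=9/4b +483.871ms=3/4b
5) 1935.484ms=3b +967.742ms=3/2b
6) 2903.226ms=9/2b +967.742ms=3/2b
Σ=6b of 6 (93bpm 3/8) — PASS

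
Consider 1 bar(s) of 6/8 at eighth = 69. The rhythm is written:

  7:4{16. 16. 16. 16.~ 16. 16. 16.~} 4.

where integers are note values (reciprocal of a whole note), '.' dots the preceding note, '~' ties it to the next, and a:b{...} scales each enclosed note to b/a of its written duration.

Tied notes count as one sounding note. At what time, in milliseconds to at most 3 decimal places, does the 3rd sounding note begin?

1. 0.0ms @ 0 + 372.671ms (3/7)
2. 372.671ms @ 3/7 + 372.671ms (3/7)
3. 745.342ms @ 6/7 + 372.671ms (3/7)
4. 1118.012ms @ 9/7 + 745.342ms (6/7)
5. 1863.354ms @ 15/7 + 372.671ms (3/7)
6. 2236.025ms @ 18/7 + 2981.366ms (24/7)

note 3 onset = 6/7b = 745.342ms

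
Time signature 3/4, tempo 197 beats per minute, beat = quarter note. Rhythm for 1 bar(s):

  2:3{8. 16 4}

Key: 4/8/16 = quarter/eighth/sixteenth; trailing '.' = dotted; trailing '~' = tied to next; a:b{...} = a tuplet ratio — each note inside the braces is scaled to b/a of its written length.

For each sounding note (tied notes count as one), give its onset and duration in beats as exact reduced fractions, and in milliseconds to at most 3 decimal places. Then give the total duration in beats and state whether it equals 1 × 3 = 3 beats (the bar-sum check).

1) 0.0ms=0b +342.64ms=9/8b
2) 342.64ms=9/8b +114.213ms=3/8b
3) 456.853ms=3/2b +456.853ms=3/2b
Σ=3b of 3 (197bpm 3/4) — PASS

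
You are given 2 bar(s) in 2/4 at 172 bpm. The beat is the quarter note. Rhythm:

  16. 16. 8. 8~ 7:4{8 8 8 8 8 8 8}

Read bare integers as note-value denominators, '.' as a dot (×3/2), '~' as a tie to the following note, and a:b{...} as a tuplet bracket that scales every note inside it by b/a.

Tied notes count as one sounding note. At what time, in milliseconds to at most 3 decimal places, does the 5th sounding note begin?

1. 0.0ms @ 0 + 130.814ms (3/8)
2. 130.814ms @ 3/8 + 130.814ms (3/8)
3. 261.628ms @ 3/4 + 261.628ms (3/4)
4. 523.256ms @ 3/2 + 274.086ms (11/14)
5. 797.342ms @ 16/7 + 99.668ms (2/7)
6. 897.01ms @ 18/7 + 99.668ms (2/7)
7. 996.678ms @ 20/7 + 99.668ms (2/7)
8. 1096.346ms @ 22/7 + 99.668ms (2/7)
9. 1196.013ms @ 24/7 + 99.668ms (2/7)
10. 1295.681ms @ 26/7 + 99.668ms (2/7)

note 5 onset = 16/7b = 797.342ms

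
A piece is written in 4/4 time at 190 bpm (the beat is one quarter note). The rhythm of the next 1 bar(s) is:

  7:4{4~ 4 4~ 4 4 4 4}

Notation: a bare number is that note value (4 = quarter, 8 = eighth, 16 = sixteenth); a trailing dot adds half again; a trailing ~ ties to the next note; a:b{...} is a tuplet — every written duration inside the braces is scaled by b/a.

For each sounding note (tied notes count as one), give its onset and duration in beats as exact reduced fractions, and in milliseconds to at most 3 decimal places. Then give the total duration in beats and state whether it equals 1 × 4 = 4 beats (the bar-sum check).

1) 0.0ms=0b +360.902ms=8/7b
2) 360.902ms=8/7b +360.902ms=8/7b
3) 721.805ms=16/7b +180.451ms=4/7b
4) 902.256ms=20/7b +180.451ms=4/7b
5) 1082.707ms=24/7b +180.451ms=4/7b
Σ=4b of 4 (190bpm 4/4) — PASS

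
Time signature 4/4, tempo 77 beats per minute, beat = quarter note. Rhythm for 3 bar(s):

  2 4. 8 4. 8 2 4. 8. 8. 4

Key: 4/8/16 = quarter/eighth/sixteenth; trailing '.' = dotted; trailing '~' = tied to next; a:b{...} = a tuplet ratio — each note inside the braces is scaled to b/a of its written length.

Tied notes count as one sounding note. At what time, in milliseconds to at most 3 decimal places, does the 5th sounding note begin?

note 5 onset = 11/2b = 4285.714ms

1. 0.0ms @ 0 + 1558.442ms (2)
2. 1558.442ms @ 2 + 1168.831ms (3/2)
3. 2727.273ms @ 7/2 + 389.61ms (1/2)
4. 3116.883ms @ 4 + 1168.831ms (3/2)
5. 4285.714ms @ 11/2 + 389.61ms (1/2)
6. 4675.325ms @ 6 + 1558.442ms (2)
7. 6233.766ms @ 8 + 1168.831ms (3/2)
8. 7402.597ms @ 19/2 + 584.416ms (3/4)
9. 7987.013ms @ 41/4 + 584.416ms (3/4)
10. 8571.429ms @ 11 + 779.221ms (1)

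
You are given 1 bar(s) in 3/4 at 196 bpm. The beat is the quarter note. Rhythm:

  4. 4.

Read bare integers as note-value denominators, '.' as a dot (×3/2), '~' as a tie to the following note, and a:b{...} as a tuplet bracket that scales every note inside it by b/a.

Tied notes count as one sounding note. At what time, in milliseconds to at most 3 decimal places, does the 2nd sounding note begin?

1. 0.0ms @ 0 + 459.184ms (3/2)
2. 459.184ms @ 3/2 + 459.184ms (3/2)

note 2 onset = 3/2b = 459.184ms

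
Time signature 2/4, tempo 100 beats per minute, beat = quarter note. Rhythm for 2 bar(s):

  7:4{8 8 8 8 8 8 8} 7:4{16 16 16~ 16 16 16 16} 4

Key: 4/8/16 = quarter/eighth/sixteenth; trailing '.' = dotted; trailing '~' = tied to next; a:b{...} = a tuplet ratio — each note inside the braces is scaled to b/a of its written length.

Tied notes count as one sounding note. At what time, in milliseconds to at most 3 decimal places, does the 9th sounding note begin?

note 9 onset = 15/7b = 1285.714ms

1. 0.0ms @ 0 + 171.429ms (2/7)
2. 171.429ms @ 2/7 + 171.429ms (2/7)
3. 342.857ms @ 4/7 + 171.429ms (2/7)
4. 514.286ms @ 6/7 + 171.429ms (2/7)
5. 685.714ms @ 8/7 + 171.429ms (2/7)
6. 857.143ms @ 10/7 + 171.429ms (2/7)
7. 1028.571ms @ 12/7 + 171.429ms (2/7)
8. 1200.0ms @ 2 + 85.714ms (1/7)
9. 1285.714ms @ 15/7 + 85.714ms (1/7)
10. 1371.429ms @ 16/7 + 171.429ms (2/7)
11. 1542.857ms @ 18/7 + 85.714ms (1/7)
12. 1628.571ms @ 19/7 + 85.714ms (1/7)
13. 1714.286ms @ 20/7 + 85.714ms (1/7)
14. 1800.0ms @ 3 + 600.0ms (1)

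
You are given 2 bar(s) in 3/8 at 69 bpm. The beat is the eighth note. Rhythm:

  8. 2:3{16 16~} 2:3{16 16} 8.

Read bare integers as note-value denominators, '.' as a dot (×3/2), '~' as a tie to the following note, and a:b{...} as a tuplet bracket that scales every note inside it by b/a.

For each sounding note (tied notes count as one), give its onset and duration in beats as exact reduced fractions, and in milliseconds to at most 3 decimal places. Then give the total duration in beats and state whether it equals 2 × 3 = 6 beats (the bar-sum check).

1) 0.0ms=0b +1304.348ms=3/2b
2) 1304.348ms=3/2b +652.174ms=3/4b
3) 1956.522ms=9/4b +1304.348ms=3/2b
4) 3260.87ms=15/4b +652.174ms=3/4b
5) 3913.043ms=9/2b +1304.348ms=3/2b
Σ=6b of 6 (69bpm 3/8) — PASS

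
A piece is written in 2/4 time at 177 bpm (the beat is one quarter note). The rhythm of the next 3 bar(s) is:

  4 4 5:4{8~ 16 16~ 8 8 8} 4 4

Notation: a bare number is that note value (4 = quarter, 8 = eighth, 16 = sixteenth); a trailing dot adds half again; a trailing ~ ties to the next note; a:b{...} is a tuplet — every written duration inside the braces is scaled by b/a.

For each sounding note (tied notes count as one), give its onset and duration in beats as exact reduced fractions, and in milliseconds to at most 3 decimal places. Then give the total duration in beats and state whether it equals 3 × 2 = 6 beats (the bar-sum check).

1) 0.0ms=0b +338.983ms=1b
2) 338.983ms=1b +338.983ms=1b
3) 677.966ms=2b +203.39ms=3/5b
4) 881.356ms=13/5b +203.39ms=3/5b
5) 1084.746ms=16/5b +135.593ms=2/5b
6) 1220.339ms=18/5b +135.593ms=2/5b
7) 1355.932ms=4b +338.983ms=1b
8) 1694.915ms=5b +338.983ms=1b
Σ=6b of 6 (177bpm 2/4) — PASS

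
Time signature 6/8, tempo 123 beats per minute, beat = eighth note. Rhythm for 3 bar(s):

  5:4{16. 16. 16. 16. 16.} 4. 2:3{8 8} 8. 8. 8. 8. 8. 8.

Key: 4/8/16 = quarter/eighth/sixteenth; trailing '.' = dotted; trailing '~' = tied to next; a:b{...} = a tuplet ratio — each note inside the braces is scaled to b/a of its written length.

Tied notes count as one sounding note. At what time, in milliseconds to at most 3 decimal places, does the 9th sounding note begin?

1. 0.0ms @ 0 + 292.683ms (3/5)
2. 292.683ms @ 3/5 + 292.683ms (3/5)
3. 585.366ms @ 6/5 + 292.683ms (3/5)
4. 878.049ms @ 9/5 + 292.683ms (3/5)
5. 1170.732ms @ 12/5 + 292.683ms (3/5)
6. 1463.415ms @ 3 + 1463.415ms (3)
7. 2926.829ms @ 6 + 731.707ms (3/2)
8. 3658.537ms @ 15/2 + 731.707ms (3/2)
9. 4390.244ms @ 9 + 731.707ms (3/2)
10. 5121.951ms @ 21/2 + 731.707ms (3/2)
11. 5853.659ms @ 12 + 731.707ms (3/2)
12. 6585.366ms @ 27/2 + 731.707ms (3/2)
13. 7317.073ms @ 15 + 731.707ms (3/2)
14. 8048.78ms @ 33/2 + 731.707ms (3/2)

note 9 onset = 9b = 4390.244ms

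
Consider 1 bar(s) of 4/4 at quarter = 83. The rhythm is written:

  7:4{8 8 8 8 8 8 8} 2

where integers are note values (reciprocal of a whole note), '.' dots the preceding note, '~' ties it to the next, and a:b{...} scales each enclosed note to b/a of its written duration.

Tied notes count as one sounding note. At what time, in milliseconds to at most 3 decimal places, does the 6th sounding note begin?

note 6 onset = 10/7b = 1032.702ms

1. 0.0ms @ 0 + 206.54ms (2/7)
2. 206.54ms @ 2/7 + 206.54ms (2/7)
3. 413.081ms @ 4/7 + 206.54ms (2/7)
4. 619.621ms @ 6/7 + 206.54ms (2/7)
5. 826.162ms @ 8/7 + 206.54ms (2/7)
6. 1032.702ms @ 10/7 + 206.54ms (2/7)
7. 1239.243ms @ 12/7 + 206.54ms (2/7)
8. 1445.783ms @ 2 + 1445.783ms (2)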